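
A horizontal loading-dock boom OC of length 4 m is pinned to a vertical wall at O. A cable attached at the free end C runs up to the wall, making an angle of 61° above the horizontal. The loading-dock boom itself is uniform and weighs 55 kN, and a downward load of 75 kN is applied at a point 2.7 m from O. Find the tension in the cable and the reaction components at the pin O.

T = 89.32 kN, O_x = 43.31 kN, O_y = 51.88 kN

ΣM about O: T·sin61°·4 − 55·2 − 75·2.7 = 0 → T = 312.5/(4·0.87462) = 89.3245 ≈ 89.32 kN.
ΣF_x = 0: O_x − T·cos61° = 0 → O_x = 89.3245 × 0.48481 = 43.31 kN.
ΣF_y = 0: O_y + T·sin61° − 55 − 75 = 0 → O_y = 130 − 89.3245 × 0.87462 = 51.88 kN.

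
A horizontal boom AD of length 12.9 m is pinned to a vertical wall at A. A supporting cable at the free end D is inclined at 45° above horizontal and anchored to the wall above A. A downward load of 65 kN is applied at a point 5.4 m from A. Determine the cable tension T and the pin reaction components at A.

ΣM about A: T·sin45°·12.9 − 65·5.4 = 0 → T = 351/(12.9·0.707107) = 38.4798 ≈ 38.48 kN.
ΣF_x = 0: A_x − T·cos45° = 0 → A_x = 38.4798 × 0.707107 = 27.21 kN.
ΣF_y = 0: A_y + T·sin45° − 65 = 0 → A_y = 65 − 38.4798 × 0.707107 = 37.79 kN.

T = 38.48 kN, A_x = 27.21 kN, A_y = 37.79 kN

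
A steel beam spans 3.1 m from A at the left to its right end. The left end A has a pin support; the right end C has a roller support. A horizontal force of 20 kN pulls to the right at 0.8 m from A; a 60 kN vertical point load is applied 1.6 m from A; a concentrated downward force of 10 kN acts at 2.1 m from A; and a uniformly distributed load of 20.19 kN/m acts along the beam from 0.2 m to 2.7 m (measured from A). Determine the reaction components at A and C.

A_x = -20.00 kN, A_y = 59.12 kN, C_y = 61.35 kN

Resultant of the distributed load: 20.19 × 2.5 = 50.475 kN at 1.45 m from A.
Moments about A: C_y·3.1 − 60·1.6 − 10·2.1 − (20.19·2.5)·1.45 = 0 → C_y = 190.18875/3.1 = 61.3512 ≈ 61.35 kN.
ΣF_y = 0: A_y + 61.3512 − 60 − 10 − 20.19·2.5 = 0 → A_y = 59.12 kN.
ΣF_x = 0: A_x + 20 = 0 → A_x = -20.00 kN.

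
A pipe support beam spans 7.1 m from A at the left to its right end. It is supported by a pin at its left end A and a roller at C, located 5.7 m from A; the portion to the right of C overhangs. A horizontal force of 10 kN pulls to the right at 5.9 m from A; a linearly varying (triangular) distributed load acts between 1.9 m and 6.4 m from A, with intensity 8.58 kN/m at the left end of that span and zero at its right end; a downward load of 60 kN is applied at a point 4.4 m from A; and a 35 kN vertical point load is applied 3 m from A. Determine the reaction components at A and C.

Resultant of the triangular load: ½ × 8.58 × 4.5 = 19.305 kN, acting at 3.4 m from A (one-third of the span from the peak).
Taking moments about A: C_y·5.7 − (½·8.58·4.5)·3.4 − 60·4.4 − 35·3 = 0 → C_y = 434.637/5.7 = 76.2521 ≈ 76.25 kN.
ΣF_y = 0: A_y + 76.2521 − ½·8.58·4.5 − 60 − 35 = 0 → A_y = 38.05 kN.
ΣF_x = 0: A_x + 10 = 0 → A_x = -10.00 kN.

A_x = -10.00 kN, A_y = 38.05 kN, C_y = 76.25 kN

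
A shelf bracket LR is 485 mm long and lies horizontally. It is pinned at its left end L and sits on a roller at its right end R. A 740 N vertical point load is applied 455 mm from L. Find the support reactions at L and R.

Taking moments about L: R_y·485 − 740·455 = 0 → R_y = 336700/485 = 694.227 ≈ 694.2 N.
ΣF_y = 0: L_y + 694.227 − 740 = 0 → L_y = 45.77 N.
ΣF_x = 0: no horizontal applied forces, so L_x = 0.

L_x = 0, L_y = 45.77 N, R_y = 694.2 N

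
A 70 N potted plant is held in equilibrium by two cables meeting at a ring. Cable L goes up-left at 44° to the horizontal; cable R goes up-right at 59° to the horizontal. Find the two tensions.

T_L = 37.00 N, T_R = 51.68 N

ΣF_x = 0: −T_L·cos44° + T_R·cos59° = 0 → T_R = 1.39667·T_L.
ΣF_y = 0: T_L·sin44° + T_R·sin59° = 70.
Substitute: T_L·(0.694658 + 1.39667·0.857167) = 70 → T_L = 37.0011 ≈ 37.00 N.
Then T_R = 1.39667 × 37.0011 = 51.68 N.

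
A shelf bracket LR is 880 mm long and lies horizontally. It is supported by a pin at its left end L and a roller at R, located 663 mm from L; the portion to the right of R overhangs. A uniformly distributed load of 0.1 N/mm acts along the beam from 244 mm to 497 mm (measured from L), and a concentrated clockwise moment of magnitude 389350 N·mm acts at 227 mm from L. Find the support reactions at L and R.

L_x = 0, L_y = -576.1 N, R_y = 601.4 N

Resultant of the distributed load: 0.1 × 253 = 25.3 N at 370.5 mm from L.
Taking moments about L: R_y·663 − (0.1·253)·370.5 − 389350 = 0 → R_y = 398723.65/663 = 601.393 ≈ 601.4 N.
ΣF_y = 0: L_y + 601.393 − 0.1·253 = 0 → L_y = -576.1 N.
ΣF_x = 0: no horizontal applied forces, so L_x = 0.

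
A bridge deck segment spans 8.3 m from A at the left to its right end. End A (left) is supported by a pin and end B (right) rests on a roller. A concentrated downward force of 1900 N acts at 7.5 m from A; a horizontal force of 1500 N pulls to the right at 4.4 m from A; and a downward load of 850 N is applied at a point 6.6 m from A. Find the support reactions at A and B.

A_x = -1500 N, A_y = 357.2 N, B_y = 2393 N

Taking moments about A: B_y·8.3 − 1900·7.5 − 850·6.6 = 0 → B_y = 19860/8.3 = 2392.77 ≈ 2393 N.
ΣF_y = 0: A_y + 2392.77 − 1900 − 850 = 0 → A_y = 357.2 N.
ΣF_x = 0: A_x + 1500 = 0 → A_x = -1500 N.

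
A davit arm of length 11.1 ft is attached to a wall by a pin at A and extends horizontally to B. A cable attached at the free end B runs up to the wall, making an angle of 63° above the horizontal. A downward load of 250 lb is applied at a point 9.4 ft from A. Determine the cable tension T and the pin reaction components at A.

ΣM about A: T·sin63°·11.1 − 250·9.4 = 0 → T = 2350/(11.1·0.891007) = 237.609 ≈ 237.6 lb.
ΣF_x = 0: A_x − T·cos63° = 0 → A_x = 237.609 × 0.45399 = 107.9 lb.
ΣF_y = 0: A_y + T·sin63° − 250 = 0 → A_y = 250 − 237.609 × 0.891007 = 38.29 lb.

T = 237.6 lb, A_x = 107.9 lb, A_y = 38.29 lb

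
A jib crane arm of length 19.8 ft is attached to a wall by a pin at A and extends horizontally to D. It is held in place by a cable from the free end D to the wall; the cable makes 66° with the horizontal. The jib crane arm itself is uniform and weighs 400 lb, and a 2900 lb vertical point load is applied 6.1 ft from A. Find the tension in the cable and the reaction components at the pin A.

ΣM about A: T·sin66°·19.8 − 400·9.9 − 2900·6.1 = 0 → T = 21650/(19.8·0.913545) = 1196.91 ≈ 1197 lb.
ΣF_x = 0: A_x − T·cos66° = 0 → A_x = 1196.91 × 0.406737 = 486.8 lb.
ΣF_y = 0: A_y + T·sin66° − 400 − 2900 = 0 → A_y = 3300 − 1196.91 × 0.913545 = 2207 lb.

T = 1197 lb, A_x = 486.8 lb, A_y = 2207 lb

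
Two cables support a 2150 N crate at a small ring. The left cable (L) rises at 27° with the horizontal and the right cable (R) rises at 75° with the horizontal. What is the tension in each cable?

ΣF_x = 0: −T_L·cos27° + T_R·cos75° = 0 → T_R = 3.44258·T_L.
ΣF_y = 0: T_L·sin27° + T_R·sin75° = 2150.
Substitute: T_L·(0.45399 + 3.44258·0.965926) = 2150 → T_L = 568.893 ≈ 568.9 N.
Then T_R = 3.44258 × 568.893 = 1958 N.

T_L = 568.9 N, T_R = 1958 N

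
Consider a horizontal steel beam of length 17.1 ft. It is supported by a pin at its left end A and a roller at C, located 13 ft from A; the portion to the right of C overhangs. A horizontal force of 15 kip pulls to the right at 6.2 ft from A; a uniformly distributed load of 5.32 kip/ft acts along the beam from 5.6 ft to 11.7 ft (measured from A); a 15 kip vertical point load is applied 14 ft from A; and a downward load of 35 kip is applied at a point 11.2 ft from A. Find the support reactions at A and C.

A_x = -15.00 kip, A_y = 14.55 kip, C_y = 67.90 kip

Resultant of the distributed load: 5.32 × 6.1 = 32.452 kip at 8.65 ft from A.
Moments about A: C_y·13 − (5.32·6.1)·8.65 − 15·14 − 35·11.2 = 0 → C_y = 882.7098/13 = 67.9008 ≈ 67.90 kip.
ΣF_y = 0: A_y + 67.9008 − 5.32·6.1 − 15 − 35 = 0 → A_y = 14.55 kip.
ΣF_x = 0: A_x + 15 = 0 → A_x = -15.00 kip.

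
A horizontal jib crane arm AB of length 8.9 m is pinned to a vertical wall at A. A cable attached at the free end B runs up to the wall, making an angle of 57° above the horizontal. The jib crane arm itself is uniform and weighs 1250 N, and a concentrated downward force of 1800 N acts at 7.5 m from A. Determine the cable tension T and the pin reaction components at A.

ΣM about A: T·sin57°·8.9 − 1250·4.45 − 1800·7.5 = 0 → T = 19062.5/(8.9·0.838671) = 2553.87 ≈ 2554 N.
ΣF_x = 0: A_x − T·cos57° = 0 → A_x = 2553.87 × 0.544639 = 1391 N.
ΣF_y = 0: A_y + T·sin57° − 1250 − 1800 = 0 → A_y = 3050 − 2553.87 × 0.838671 = 908.1 N.

T = 2554 N, A_x = 1391 N, A_y = 908.1 N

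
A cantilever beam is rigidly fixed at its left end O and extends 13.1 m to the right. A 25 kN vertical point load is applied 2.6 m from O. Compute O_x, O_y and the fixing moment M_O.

O_x = 0, O_y = 25.00 kN, M_O = 65.00 kN·m

ΣF_x = 0: O_x = 0.
ΣF_y = 0: O_y − 25 = 0 → O_y = 25.00 kN.
ΣM about O: M_O − 25·2.6 = 0 → M_O = 65.00 kN·m.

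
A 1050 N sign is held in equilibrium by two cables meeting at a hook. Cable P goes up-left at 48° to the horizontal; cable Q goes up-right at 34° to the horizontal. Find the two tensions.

ΣF_x = 0: −T_P·cos48° + T_Q·cos34° = 0 → T_Q = 0.807117·T_P.
ΣF_y = 0: T_P·sin48° + T_Q·sin34° = 1050.
Substitute: T_P·(0.743145 + 0.807117·0.559193) = 1050 → T_P = 879.044 ≈ 879.0 N.
Then T_Q = 0.807117 × 879.044 = 709.5 N.

T_P = 879.0 N, T_Q = 709.5 N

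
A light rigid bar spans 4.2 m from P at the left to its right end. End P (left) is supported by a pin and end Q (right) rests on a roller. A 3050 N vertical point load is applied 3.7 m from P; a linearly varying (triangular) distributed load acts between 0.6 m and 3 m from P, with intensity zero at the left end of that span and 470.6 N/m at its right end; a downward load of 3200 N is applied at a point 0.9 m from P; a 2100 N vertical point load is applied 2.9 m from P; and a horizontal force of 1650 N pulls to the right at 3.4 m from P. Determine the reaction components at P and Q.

Resultant of the triangular load: ½ × 470.6 × 2.4 = 564.72 N, acting at 2.2 m from P (one-third of the span from the peak).
Moments about P: Q_y·4.2 − 3050·3.7 − (½·470.6·2.4)·2.2 − 3200·0.9 − 2100·2.9 = 0 → Q_y = 21497.384/4.2 = 5118.42 ≈ 5118 N.
ΣF_y = 0: P_y + 5118.42 − 3050 − ½·470.6·2.4 − 3200 − 2100 = 0 → P_y = 3796 N.
ΣF_x = 0: P_x + 1650 = 0 → P_x = -1650 N.

P_x = -1650 N, P_y = 3796 N, Q_y = 5118 N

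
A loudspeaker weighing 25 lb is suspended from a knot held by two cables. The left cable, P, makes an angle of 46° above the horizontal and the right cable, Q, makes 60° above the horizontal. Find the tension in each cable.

T_P = 13.00 lb, T_Q = 18.07 lb

ΣF_x = 0: −T_P·cos46° + T_Q·cos60° = 0 → T_Q = 1.38932·T_P.
ΣF_y = 0: T_P·sin46° + T_Q·sin60° = 25.
Substitute: T_P·(0.71934 + 1.38932·0.866025) = 25 → T_P = 13.0037 ≈ 13.00 lb.
Then T_Q = 1.38932 × 13.0037 = 18.07 lb.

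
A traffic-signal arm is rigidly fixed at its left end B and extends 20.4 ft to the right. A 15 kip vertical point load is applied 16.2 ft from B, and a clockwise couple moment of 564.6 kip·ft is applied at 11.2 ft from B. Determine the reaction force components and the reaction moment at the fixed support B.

ΣF_x = 0: B_x = 0.
ΣF_y = 0: B_y − 15 = 0 → B_y = 15.00 kip.
ΣM about B: M_B − 15·16.2 − 564.6 = 0 → M_B = 807.6 kip·ft.

B_x = 0, B_y = 15.00 kip, M_B = 807.6 kip·ft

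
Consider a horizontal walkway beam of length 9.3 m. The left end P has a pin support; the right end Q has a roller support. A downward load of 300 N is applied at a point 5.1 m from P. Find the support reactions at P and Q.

Taking moments about P: Q_y·9.3 − 300·5.1 = 0 → Q_y = 1530/9.3 = 164.516 ≈ 164.5 N.
ΣF_y = 0: P_y + 164.516 − 300 = 0 → P_y = 135.5 N.
ΣF_x = 0: no horizontal applied forces, so P_x = 0.

P_x = 0, P_y = 135.5 N, Q_y = 164.5 N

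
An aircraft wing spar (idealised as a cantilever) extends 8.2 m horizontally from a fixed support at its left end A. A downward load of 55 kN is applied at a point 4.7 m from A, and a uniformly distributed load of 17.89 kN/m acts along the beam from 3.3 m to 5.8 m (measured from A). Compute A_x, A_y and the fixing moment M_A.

Resultant of the distributed load: 17.89 × 2.5 = 44.725 kN at 4.55 m from A.
ΣF_x = 0: A_x = 0.
ΣF_y = 0: A_y − 55 − 17.89·2.5 = 0 → A_y = 99.72 kN.
ΣM about A: M_A − 55·4.7 − (17.89·2.5)·4.55 = 0 → M_A = 462.0 kN·m.

A_x = 0, A_y = 99.72 kN, M_A = 462.0 kN·m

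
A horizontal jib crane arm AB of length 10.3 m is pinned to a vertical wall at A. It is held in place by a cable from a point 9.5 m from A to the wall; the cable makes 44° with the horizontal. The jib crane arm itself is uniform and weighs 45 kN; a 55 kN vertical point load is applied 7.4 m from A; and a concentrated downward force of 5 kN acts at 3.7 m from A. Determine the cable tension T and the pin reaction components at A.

T = 99.59 kN, A_x = 71.64 kN, A_y = 35.82 kN

ΣM about A: T·sin44°·9.5 − 45·5.15 − 55·7.4 − 5·3.7 = 0 → T = 657.25/(9.5·0.694658) = 99.5946 ≈ 99.59 kN.
ΣF_x = 0: A_x − T·cos44° = 0 → A_x = 99.5946 × 0.71934 = 71.64 kN.
ΣF_y = 0: A_y + T·sin44° − 45 − 55 − 5 = 0 → A_y = 105 − 99.5946 × 0.694658 = 35.82 kN.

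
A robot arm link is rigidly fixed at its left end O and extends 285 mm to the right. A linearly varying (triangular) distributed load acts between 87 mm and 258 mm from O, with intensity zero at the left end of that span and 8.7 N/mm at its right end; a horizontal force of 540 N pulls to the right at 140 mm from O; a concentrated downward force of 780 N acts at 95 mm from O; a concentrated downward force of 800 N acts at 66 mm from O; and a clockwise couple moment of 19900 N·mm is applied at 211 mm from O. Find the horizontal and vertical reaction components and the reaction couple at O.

O_x = -540.0 N, O_y = 2324 N, M_O = 296300 N·mm

Resultant of the triangular load: ½ × 8.7 × 171 = 743.85 N, acting at 201 mm from O (one-third of the span from the peak).
ΣF_x = 0: O_x + 540 = 0 → O_x = -540.0 N.
ΣF_y = 0: O_y − ½·8.7·171 − 780 − 800 = 0 → O_y = 2324 N.
ΣM about O: M_O − (½·8.7·171)·201 − 780·95 − 800·66 − 19900 = 0 → M_O = 296300 N·mm.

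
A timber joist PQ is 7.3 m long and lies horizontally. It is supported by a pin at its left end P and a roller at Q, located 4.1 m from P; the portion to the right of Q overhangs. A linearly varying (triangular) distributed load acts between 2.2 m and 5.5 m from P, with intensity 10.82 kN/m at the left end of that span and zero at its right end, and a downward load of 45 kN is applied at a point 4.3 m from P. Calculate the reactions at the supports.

Resultant of the triangular load: ½ × 10.82 × 3.3 = 17.853 kN, acting at 3.3 m from P (one-third of the span from the peak).
Moments about P: Q_y·4.1 − (½·10.82·3.3)·3.3 − 45·4.3 = 0 → Q_y = 252.4149/4.1 = 61.5646 ≈ 61.56 kN.
ΣF_y = 0: P_y + 61.5646 − ½·10.82·3.3 − 45 = 0 → P_y = 1.288 kN.
ΣF_x = 0: no horizontal applied forces, so P_x = 0.

P_x = 0, P_y = 1.288 kN, Q_y = 61.56 kN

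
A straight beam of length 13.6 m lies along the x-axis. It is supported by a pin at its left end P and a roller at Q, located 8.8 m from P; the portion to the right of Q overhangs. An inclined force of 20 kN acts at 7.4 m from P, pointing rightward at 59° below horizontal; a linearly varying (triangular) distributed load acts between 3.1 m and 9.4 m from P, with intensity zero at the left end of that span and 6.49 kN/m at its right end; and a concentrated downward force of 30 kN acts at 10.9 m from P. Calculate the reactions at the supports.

P_x = -10.30 kN, P_y = -0.9471 kN, Q_y = 68.53 kN

Resultant of the triangular load: ½ × 6.49 × 6.3 = 20.4435 kN, acting at 7.3 m from P (one-third of the span from the peak).
Moments about P: Q_y·8.8 − 20·sin59°·7.4 − (½·6.49·6.3)·7.3 − 30·10.9 = 0 → Q_y = 603.098/8.8 = 68.5339 ≈ 68.53 kN.
ΣF_y = 0: P_y + 68.5339 − 20·sin59° − ½·6.49·6.3 − 30 = 0 → P_y = -0.9471 kN.
ΣF_x = 0: P_x + 20·cos59° = 0 → P_x = -10.30 kN.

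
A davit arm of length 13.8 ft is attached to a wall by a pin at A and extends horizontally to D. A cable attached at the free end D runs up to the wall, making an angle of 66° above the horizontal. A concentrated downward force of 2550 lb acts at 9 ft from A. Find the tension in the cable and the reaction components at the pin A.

T = 1820 lb, A_x = 740.4 lb, A_y = 887.0 lb

ΣM about A: T·sin66°·13.8 − 2550·9 = 0 → T = 22950/(13.8·0.913545) = 1820.43 ≈ 1820 lb.
ΣF_x = 0: A_x − T·cos66° = 0 → A_x = 1820.43 × 0.406737 = 740.4 lb.
ΣF_y = 0: A_y + T·sin66° − 2550 = 0 → A_y = 2550 − 1820.43 × 0.913545 = 887.0 lb.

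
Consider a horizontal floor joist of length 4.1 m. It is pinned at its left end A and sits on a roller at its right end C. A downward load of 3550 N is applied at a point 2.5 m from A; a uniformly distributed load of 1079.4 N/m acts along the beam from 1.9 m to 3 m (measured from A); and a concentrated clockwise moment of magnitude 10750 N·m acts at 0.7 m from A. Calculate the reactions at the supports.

A_x = 0, A_y = -758.8 N, C_y = 5496 N

Resultant of the distributed load: 1079.4 × 1.1 = 1187.34 N at 2.45 m from A.
ΣM about A: C_y·4.1 − 3550·2.5 − (1079.4·1.1)·2.45 − 10750 = 0 → C_y = 22533.983/4.1 = 5496.09 ≈ 5496 N.
ΣF_y = 0: A_y + 5496.09 − 3550 − 1079.4·1.1 = 0 → A_y = -758.8 N.
ΣF_x = 0: no horizontal applied forces, so A_x = 0.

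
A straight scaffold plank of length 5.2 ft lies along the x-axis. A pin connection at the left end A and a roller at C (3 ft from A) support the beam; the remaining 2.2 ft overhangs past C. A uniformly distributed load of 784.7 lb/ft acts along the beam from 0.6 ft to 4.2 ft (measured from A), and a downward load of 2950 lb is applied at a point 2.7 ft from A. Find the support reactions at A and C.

Resultant of the distributed load: 784.7 × 3.6 = 2824.92 lb at 2.4 ft from A.
Moments about A: C_y·3 − (784.7·3.6)·2.4 − 2950·2.7 = 0 → C_y = 14744.808/3 = 4914.94 ≈ 4915 lb.
ΣF_y = 0: A_y + 4914.94 − 784.7·3.6 − 2950 = 0 → A_y = 860.0 lb.
ΣF_x = 0: no horizontal applied forces, so A_x = 0.

A_x = 0, A_y = 860.0 lb, C_y = 4915 lb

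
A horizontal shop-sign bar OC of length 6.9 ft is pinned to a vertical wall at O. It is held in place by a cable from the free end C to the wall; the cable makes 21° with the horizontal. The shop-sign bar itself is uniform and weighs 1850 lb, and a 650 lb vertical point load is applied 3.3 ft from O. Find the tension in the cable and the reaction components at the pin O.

ΣM about O: T·sin21°·6.9 − 1850·3.45 − 650·3.3 = 0 → T = 8527.5/(6.9·0.358368) = 3448.6 ≈ 3449 lb.
ΣF_x = 0: O_x − T·cos21° = 0 → O_x = 3448.6 × 0.93358 = 3220 lb.
ΣF_y = 0: O_y + T·sin21° − 1850 − 650 = 0 → O_y = 2500 − 3448.6 × 0.358368 = 1264 lb.

T = 3449 lb, O_x = 3220 lb, O_y = 1264 lb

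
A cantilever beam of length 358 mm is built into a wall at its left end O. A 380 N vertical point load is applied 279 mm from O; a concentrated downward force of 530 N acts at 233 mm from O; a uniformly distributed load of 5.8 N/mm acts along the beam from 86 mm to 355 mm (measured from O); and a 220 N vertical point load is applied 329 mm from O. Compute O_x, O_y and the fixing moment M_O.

O_x = 0, O_y = 2690 N, M_O = 645900 N·mm

Resultant of the distributed load: 5.8 × 269 = 1560.2 N at 220.5 mm from O.
ΣF_x = 0: O_x = 0.
ΣF_y = 0: O_y − 380 − 530 − 5.8·269 − 220 = 0 → O_y = 2690 N.
ΣM about O: M_O − 380·279 − 530·233 − (5.8·269)·220.5 − 220·329 = 0 → M_O = 645900 N·mm.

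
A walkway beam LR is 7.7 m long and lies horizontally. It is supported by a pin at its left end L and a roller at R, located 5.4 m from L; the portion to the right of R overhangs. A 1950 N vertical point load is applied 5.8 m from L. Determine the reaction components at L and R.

L_x = 0, L_y = -144.4 N, R_y = 2094 N

Taking moments about L: R_y·5.4 − 1950·5.8 = 0 → R_y = 11310/5.4 = 2094.44 ≈ 2094 N.
ΣF_y = 0: L_y + 2094.44 − 1950 = 0 → L_y = -144.4 N.
ΣF_x = 0: no horizontal applied forces, so L_x = 0.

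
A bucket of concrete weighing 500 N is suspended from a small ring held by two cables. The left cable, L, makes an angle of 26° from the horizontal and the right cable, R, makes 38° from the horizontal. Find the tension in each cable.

ΣF_x = 0: −T_L·cos26° + T_R·cos38° = 0 → T_R = 1.14059·T_L.
ΣF_y = 0: T_L·sin26° + T_R·sin38° = 500.
Substitute: T_L·(0.438371 + 1.14059·0.615661) = 500 → T_L = 438.37 ≈ 438.4 N.
Then T_R = 1.14059 × 438.37 = 500.0 N.

T_L = 438.4 N, T_R = 500.0 N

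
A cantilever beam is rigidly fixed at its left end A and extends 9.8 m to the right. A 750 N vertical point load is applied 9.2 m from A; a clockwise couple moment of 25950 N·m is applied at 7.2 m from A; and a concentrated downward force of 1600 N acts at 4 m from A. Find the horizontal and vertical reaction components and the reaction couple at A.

A_x = 0, A_y = 2350 N, M_A = 39250 N·m

ΣF_x = 0: A_x = 0.
ΣF_y = 0: A_y − 750 − 1600 = 0 → A_y = 2350 N.
ΣM about A: M_A − 750·9.2 − 25950 − 1600·4 = 0 → M_A = 39250 N·m.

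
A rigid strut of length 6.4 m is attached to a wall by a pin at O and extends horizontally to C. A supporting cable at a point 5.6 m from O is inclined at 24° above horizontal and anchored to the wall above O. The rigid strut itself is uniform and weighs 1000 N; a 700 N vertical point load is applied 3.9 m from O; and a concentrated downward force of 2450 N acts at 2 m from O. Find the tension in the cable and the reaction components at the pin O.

ΣM about O: T·sin24°·5.6 − 1000·3.2 − 700·3.9 − 2450·2 = 0 → T = 10830/(5.6·0.406737) = 4754.74 ≈ 4755 N.
ΣF_x = 0: O_x − T·cos24° = 0 → O_x = 4754.74 × 0.913545 = 4344 N.
ΣF_y = 0: O_y + T·sin24° − 1000 − 700 − 2450 = 0 → O_y = 4150 − 4754.74 × 0.406737 = 2216 N.

T = 4755 N, O_x = 4344 N, O_y = 2216 N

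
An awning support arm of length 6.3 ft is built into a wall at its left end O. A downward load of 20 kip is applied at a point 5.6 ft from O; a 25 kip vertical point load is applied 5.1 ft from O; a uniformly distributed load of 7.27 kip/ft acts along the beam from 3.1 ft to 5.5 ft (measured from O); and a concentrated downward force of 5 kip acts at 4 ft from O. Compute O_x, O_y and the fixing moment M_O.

Resultant of the distributed load: 7.27 × 2.4 = 17.448 kip at 4.3 ft from O.
ΣF_x = 0: O_x = 0.
ΣF_y = 0: O_y − 20 − 25 − 7.27·2.4 − 5 = 0 → O_y = 67.45 kip.
ΣM about O: M_O − 20·5.6 − 25·5.1 − (7.27·2.4)·4.3 − 5·4 = 0 → M_O = 334.5 kip·ft.

O_x = 0, O_y = 67.45 kip, M_O = 334.5 kip·ft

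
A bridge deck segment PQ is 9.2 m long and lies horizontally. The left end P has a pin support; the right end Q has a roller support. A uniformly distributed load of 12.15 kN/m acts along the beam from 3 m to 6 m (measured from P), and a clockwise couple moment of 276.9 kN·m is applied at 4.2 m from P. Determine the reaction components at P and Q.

P_x = 0, P_y = -11.48 kN, Q_y = 47.93 kN

Resultant of the distributed load: 12.15 × 3 = 36.45 kN at 4.5 m from P.
ΣM about P: Q_y·9.2 − (12.15·3)·4.5 − 276.9 = 0 → Q_y = 440.925/9.2 = 47.9266 ≈ 47.93 kN.
ΣF_y = 0: P_y + 47.9266 − 12.15·3 = 0 → P_y = -11.48 kN.
ΣF_x = 0: no horizontal applied forces, so P_x = 0.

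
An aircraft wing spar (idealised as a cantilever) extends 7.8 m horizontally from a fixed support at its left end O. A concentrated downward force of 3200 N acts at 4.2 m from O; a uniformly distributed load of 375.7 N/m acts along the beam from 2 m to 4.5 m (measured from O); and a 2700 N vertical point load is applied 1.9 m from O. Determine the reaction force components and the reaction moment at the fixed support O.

O_x = 0, O_y = 6839 N, M_O = 21620 N·m

Resultant of the distributed load: 375.7 × 2.5 = 939.25 N at 3.25 m from O.
ΣF_x = 0: O_x = 0.
ΣF_y = 0: O_y − 3200 − 375.7·2.5 − 2700 = 0 → O_y = 6839 N.
ΣM about O: M_O − 3200·4.2 − (375.7·2.5)·3.25 − 2700·1.9 = 0 → M_O = 21620 N·m.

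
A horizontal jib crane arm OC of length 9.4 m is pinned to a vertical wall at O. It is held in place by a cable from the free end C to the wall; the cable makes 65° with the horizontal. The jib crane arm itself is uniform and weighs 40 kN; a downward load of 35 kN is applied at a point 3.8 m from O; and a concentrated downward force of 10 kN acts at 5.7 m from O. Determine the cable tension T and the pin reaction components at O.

ΣM about O: T·sin65°·9.4 − 40·4.7 − 35·3.8 − 10·5.7 = 0 → T = 378/(9.4·0.906308) = 44.3699 ≈ 44.37 kN.
ΣF_x = 0: O_x − T·cos65° = 0 → O_x = 44.3699 × 0.422618 = 18.75 kN.
ΣF_y = 0: O_y + T·sin65° − 40 − 35 − 10 = 0 → O_y = 85 − 44.3699 × 0.906308 = 44.79 kN.

T = 44.37 kN, O_x = 18.75 kN, O_y = 44.79 kN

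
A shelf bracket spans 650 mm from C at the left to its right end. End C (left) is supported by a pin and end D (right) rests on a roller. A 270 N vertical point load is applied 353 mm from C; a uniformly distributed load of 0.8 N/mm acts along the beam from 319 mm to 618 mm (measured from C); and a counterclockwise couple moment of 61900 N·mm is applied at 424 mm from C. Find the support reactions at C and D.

Resultant of the distributed load: 0.8 × 299 = 239.2 N at 468.5 mm from C.
ΣM about C: D_y·650 − 270·353 − (0.8·299)·468.5 + 61900 = 0 → D_y = 145475.2/650 = 223.808 ≈ 223.8 N.
ΣF_y = 0: C_y + 223.808 − 270 − 0.8·299 = 0 → C_y = 285.4 N.
ΣF_x = 0: no horizontal applied forces, so C_x = 0.

C_x = 0, C_y = 285.4 N, D_y = 223.8 N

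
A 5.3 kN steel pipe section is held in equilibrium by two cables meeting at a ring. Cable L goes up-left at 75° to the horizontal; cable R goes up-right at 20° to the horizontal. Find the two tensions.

T_L = 4.999 kN, T_R = 1.377 kN

ΣF_x = 0: −T_L·cos75° + T_R·cos20° = 0 → T_R = 0.275429·T_L.
ΣF_y = 0: T_L·sin75° + T_R·sin20° = 5.3.
Substitute: T_L·(0.965926 + 0.275429·0.34202) = 5.3 → T_L = 4.9994 ≈ 4.999 kN.
Then T_R = 0.275429 × 4.9994 = 1.377 kN.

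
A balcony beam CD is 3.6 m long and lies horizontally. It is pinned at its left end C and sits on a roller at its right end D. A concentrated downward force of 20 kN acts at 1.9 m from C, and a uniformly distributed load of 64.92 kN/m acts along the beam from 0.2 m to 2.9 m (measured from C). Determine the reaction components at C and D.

C_x = 0, C_y = 109.3 kN, D_y = 86.03 kN

Resultant of the distributed load: 64.92 × 2.7 = 175.284 kN at 1.55 m from C.
Moments about C: D_y·3.6 − 20·1.9 − (64.92·2.7)·1.55 = 0 → D_y = 309.6902/3.6 = 86.0251 ≈ 86.03 kN.
ΣF_y = 0: C_y + 86.0251 − 20 − 64.92·2.7 = 0 → C_y = 109.3 kN.
ΣF_x = 0: no horizontal applied forces, so C_x = 0.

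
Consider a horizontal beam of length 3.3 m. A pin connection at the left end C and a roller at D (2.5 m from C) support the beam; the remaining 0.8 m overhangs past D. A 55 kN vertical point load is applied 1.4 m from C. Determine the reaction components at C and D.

C_x = 0, C_y = 24.20 kN, D_y = 30.80 kN

Moments about C: D_y·2.5 − 55·1.4 = 0 → D_y = 77/2.5 = 30.80 kN.
ΣF_y = 0: C_y + 30.8 − 55 = 0 → C_y = 24.20 kN.
ΣF_x = 0: no horizontal applied forces, so C_x = 0.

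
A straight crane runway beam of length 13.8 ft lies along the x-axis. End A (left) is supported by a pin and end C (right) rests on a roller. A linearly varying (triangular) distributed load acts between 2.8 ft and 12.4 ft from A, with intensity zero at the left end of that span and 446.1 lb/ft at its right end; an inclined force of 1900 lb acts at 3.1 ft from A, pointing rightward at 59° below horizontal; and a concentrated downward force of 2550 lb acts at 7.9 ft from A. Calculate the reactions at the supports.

Resultant of the triangular load: ½ × 446.1 × 9.6 = 2141.28 lb, acting at 9.2 ft from A (one-third of the span from the peak).
Taking moments about A: C_y·13.8 − (½·446.1·9.6)·9.2 − 1900·sin59°·3.1 − 2550·7.9 = 0 → C_y = 44893.5/13.8 = 3253.15 ≈ 3253 lb.
ΣF_y = 0: A_y + 3253.15 − ½·446.1·9.6 − 1900·sin59° − 2550 = 0 → A_y = 3067 lb.
ΣF_x = 0: A_x + 1900·cos59° = 0 → A_x = -978.6 lb.

A_x = -978.6 lb, A_y = 3067 lb, C_y = 3253 lb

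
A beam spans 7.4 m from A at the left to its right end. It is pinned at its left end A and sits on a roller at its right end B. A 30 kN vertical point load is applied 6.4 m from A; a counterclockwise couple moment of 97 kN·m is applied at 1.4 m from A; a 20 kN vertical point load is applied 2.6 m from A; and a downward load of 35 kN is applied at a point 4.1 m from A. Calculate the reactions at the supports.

A_x = 0, A_y = 45.74 kN, B_y = 39.26 kN

Moments about A: B_y·7.4 − 30·6.4 + 97 − 20·2.6 − 35·4.1 = 0 → B_y = 290.5/7.4 = 39.2568 ≈ 39.26 kN.
ΣF_y = 0: A_y + 39.2568 − 30 − 20 − 35 = 0 → A_y = 45.74 kN.
ΣF_x = 0: no horizontal applied forces, so A_x = 0.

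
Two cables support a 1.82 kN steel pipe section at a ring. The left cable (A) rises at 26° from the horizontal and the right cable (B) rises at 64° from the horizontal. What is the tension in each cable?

ΣF_x = 0: −T_A·cos26° + T_B·cos64° = 0 → T_B = 2.0503·T_A.
ΣF_y = 0: T_A·sin26° + T_B·sin64° = 1.82.
Substitute: T_A·(0.438371 + 2.0503·0.898794) = 1.82 → T_A = 0.797837 ≈ 0.7978 kN.
Then T_B = 2.0503 × 0.797837 = 1.636 kN.

T_A = 0.7978 kN, T_B = 1.636 kN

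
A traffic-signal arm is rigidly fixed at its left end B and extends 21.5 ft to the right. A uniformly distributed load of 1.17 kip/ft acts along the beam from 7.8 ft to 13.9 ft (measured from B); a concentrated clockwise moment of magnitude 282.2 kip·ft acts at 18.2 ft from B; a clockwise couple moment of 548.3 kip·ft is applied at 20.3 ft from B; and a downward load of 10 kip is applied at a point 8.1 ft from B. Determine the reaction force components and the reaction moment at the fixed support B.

B_x = 0, B_y = 17.14 kip, M_B = 988.9 kip·ft

Resultant of the distributed load: 1.17 × 6.1 = 7.137 kip at 10.85 ft from B.
ΣF_x = 0: B_x = 0.
ΣF_y = 0: B_y − 1.17·6.1 − 10 = 0 → B_y = 17.14 kip.
ΣM about B: M_B − (1.17·6.1)·10.85 − 282.2 − 548.3 − 10·8.1 = 0 → M_B = 988.9 kip·ft.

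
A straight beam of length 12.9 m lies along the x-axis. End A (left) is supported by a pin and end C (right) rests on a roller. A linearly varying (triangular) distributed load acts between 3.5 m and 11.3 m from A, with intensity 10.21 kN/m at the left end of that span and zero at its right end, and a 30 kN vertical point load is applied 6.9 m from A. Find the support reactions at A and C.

A_x = 0, A_y = 34.94 kN, C_y = 34.88 kN

Resultant of the triangular load: ½ × 10.21 × 7.8 = 39.819 kN, acting at 6.1 m from A (one-third of the span from the peak).
Taking moments about A: C_y·12.9 − (½·10.21·7.8)·6.1 − 30·6.9 = 0 → C_y = 449.8959/12.9 = 34.8757 ≈ 34.88 kN.
ΣF_y = 0: A_y + 34.8757 − ½·10.21·7.8 − 30 = 0 → A_y = 34.94 kN.
ΣF_x = 0: no horizontal applied forces, so A_x = 0.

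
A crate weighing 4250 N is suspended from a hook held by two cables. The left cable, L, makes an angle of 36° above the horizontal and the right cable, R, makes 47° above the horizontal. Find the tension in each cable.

T_L = 2920 N, T_R = 3464 N

ΣF_x = 0: −T_L·cos36° + T_R·cos47° = 0 → T_R = 1.18624·T_L.
ΣF_y = 0: T_L·sin36° + T_R·sin47° = 4250.
Substitute: T_L·(0.587785 + 1.18624·0.731354) = 4250 → T_L = 2920.27 ≈ 2920 N.
Then T_R = 1.18624 × 2920.27 = 3464 N.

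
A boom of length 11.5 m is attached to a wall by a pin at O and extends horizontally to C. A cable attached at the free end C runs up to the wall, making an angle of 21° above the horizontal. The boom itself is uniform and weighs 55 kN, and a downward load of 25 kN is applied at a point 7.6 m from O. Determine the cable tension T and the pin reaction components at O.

T = 122.8 kN, O_x = 114.7 kN, O_y = 35.98 kN

ΣM about O: T·sin21°·11.5 − 55·5.75 − 25·7.6 = 0 → T = 506.25/(11.5·0.358368) = 122.839 ≈ 122.8 kN.
ΣF_x = 0: O_x − T·cos21° = 0 → O_x = 122.839 × 0.93358 = 114.7 kN.
ΣF_y = 0: O_y + T·sin21° − 55 − 25 = 0 → O_y = 80 − 122.839 × 0.358368 = 35.98 kN.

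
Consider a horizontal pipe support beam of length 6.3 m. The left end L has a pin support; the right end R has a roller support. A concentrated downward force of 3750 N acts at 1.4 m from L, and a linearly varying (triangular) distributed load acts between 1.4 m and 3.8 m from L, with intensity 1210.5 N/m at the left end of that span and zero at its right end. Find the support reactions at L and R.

Resultant of the triangular load: ½ × 1210.5 × 2.4 = 1452.6 N, acting at 2.2 m from L (one-third of the span from the peak).
Moments about L: R_y·6.3 − 3750·1.4 − (½·1210.5·2.4)·2.2 = 0 → R_y = 8445.72/6.3 = 1340.59 ≈ 1341 N.
ΣF_y = 0: L_y + 1340.59 − 3750 − ½·1210.5·2.4 = 0 → L_y = 3862 N.
ΣF_x = 0: no horizontal applied forces, so L_x = 0.

L_x = 0, L_y = 3862 N, R_y = 1341 N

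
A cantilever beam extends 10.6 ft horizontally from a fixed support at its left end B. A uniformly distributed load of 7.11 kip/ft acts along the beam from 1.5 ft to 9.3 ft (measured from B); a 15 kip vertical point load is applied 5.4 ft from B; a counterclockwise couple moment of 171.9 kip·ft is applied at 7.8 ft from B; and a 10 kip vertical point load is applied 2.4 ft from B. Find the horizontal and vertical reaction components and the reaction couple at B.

Resultant of the distributed load: 7.11 × 7.8 = 55.458 kip at 5.4 ft from B.
ΣF_x = 0: B_x = 0.
ΣF_y = 0: B_y − 7.11·7.8 − 15 − 10 = 0 → B_y = 80.46 kip.
ΣM about B: M_B − (7.11·7.8)·5.4 − 15·5.4 + 171.9 − 10·2.4 = 0 → M_B = 232.6 kip·ft.

B_x = 0, B_y = 80.46 kip, M_B = 232.6 kip·ft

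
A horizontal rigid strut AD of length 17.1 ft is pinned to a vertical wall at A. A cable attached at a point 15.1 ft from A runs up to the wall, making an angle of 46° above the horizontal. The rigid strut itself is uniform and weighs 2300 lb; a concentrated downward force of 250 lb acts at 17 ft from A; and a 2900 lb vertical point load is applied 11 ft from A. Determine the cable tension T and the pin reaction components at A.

ΣM about A: T·sin46°·15.1 − 2300·8.55 − 250·17 − 2900·11 = 0 → T = 55815/(15.1·0.71934) = 5138.54 ≈ 5139 lb.
ΣF_x = 0: A_x − T·cos46° = 0 → A_x = 5138.54 × 0.694658 = 3570 lb.
ΣF_y = 0: A_y + T·sin46° − 2300 − 250 − 2900 = 0 → A_y = 5450 − 5138.54 × 0.71934 = 1754 lb.

T = 5139 lb, A_x = 3570 lb, A_y = 1754 lb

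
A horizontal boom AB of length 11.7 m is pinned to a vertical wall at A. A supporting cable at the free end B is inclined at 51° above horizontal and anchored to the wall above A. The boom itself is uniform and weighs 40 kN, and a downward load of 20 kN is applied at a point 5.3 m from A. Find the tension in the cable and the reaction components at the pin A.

ΣM about A: T·sin51°·11.7 − 40·5.85 − 20·5.3 = 0 → T = 340/(11.7·0.777146) = 37.393 ≈ 37.39 kN.
ΣF_x = 0: A_x − T·cos51° = 0 → A_x = 37.393 × 0.62932 = 23.53 kN.
ΣF_y = 0: A_y + T·sin51° − 40 − 20 = 0 → A_y = 60 − 37.393 × 0.777146 = 30.94 kN.

T = 37.39 kN, A_x = 23.53 kN, A_y = 30.94 kN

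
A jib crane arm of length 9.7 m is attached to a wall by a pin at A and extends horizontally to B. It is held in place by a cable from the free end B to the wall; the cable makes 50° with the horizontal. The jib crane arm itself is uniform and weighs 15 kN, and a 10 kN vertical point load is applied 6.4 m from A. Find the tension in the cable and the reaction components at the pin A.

T = 18.40 kN, A_x = 11.83 kN, A_y = 10.90 kN

ΣM about A: T·sin50°·9.7 − 15·4.85 − 10·6.4 = 0 → T = 136.75/(9.7·0.766044) = 18.4036 ≈ 18.40 kN.
ΣF_x = 0: A_x − T·cos50° = 0 → A_x = 18.4036 × 0.642788 = 11.83 kN.
ΣF_y = 0: A_y + T·sin50° − 15 − 10 = 0 → A_y = 25 − 18.4036 × 0.766044 = 10.90 kN.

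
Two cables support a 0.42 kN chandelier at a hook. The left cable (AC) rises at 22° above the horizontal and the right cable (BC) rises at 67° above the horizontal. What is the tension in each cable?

ΣF_x = 0: −T_AC·cos22° + T_BC·cos67° = 0 → T_BC = 2.37295·T_AC.
ΣF_y = 0: T_AC·sin22° + T_BC·sin67° = 0.42.
Substitute: T_AC·(0.374607 + 2.37295·0.920505) = 0.42 → T_AC = 0.164132 ≈ 0.1641 kN.
Then T_BC = 2.37295 × 0.164132 = 0.3895 kN.

T_AC = 0.1641 kN, T_BC = 0.3895 kN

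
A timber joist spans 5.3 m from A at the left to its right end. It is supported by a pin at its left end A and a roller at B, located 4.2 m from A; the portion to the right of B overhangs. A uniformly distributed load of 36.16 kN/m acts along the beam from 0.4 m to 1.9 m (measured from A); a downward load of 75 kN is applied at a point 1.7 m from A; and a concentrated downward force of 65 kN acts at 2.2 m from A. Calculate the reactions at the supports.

A_x = 0, A_y = 115.0 kN, B_y = 79.26 kN

Resultant of the distributed load: 36.16 × 1.5 = 54.24 kN at 1.15 m from A.
ΣM about A: B_y·4.2 − (36.16·1.5)·1.15 − 75·1.7 − 65·2.2 = 0 → B_y = 332.876/4.2 = 79.2562 ≈ 79.26 kN.
ΣF_y = 0: A_y + 79.2562 − 36.16·1.5 − 75 − 65 = 0 → A_y = 115.0 kN.
ΣF_x = 0: no horizontal applied forces, so A_x = 0.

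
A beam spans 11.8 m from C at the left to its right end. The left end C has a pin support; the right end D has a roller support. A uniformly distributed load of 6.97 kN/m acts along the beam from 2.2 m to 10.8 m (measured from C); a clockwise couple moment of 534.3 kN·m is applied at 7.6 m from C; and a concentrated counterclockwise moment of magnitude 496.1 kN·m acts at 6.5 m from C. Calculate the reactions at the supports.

C_x = 0, C_y = 23.69 kN, D_y = 36.26 kN

Resultant of the distributed load: 6.97 × 8.6 = 59.942 kN at 6.5 m from C.
ΣM about C: D_y·11.8 − (6.97·8.6)·6.5 − 534.3 + 496.1 = 0 → D_y = 427.823/11.8 = 36.2562 ≈ 36.26 kN.
ΣF_y = 0: C_y + 36.2562 − 6.97·8.6 = 0 → C_y = 23.69 kN.
ΣF_x = 0: no horizontal applied forces, so C_x = 0.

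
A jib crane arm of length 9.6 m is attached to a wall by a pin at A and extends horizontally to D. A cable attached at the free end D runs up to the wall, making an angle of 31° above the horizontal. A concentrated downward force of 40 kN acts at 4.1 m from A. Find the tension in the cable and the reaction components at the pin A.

T = 33.17 kN, A_x = 28.43 kN, A_y = 22.92 kN

ΣM about A: T·sin31°·9.6 − 40·4.1 = 0 → T = 164/(9.6·0.515038) = 33.1691 ≈ 33.17 kN.
ΣF_x = 0: A_x − T·cos31° = 0 → A_x = 33.1691 × 0.857167 = 28.43 kN.
ΣF_y = 0: A_y + T·sin31° − 40 = 0 → A_y = 40 − 33.1691 × 0.515038 = 22.92 kN.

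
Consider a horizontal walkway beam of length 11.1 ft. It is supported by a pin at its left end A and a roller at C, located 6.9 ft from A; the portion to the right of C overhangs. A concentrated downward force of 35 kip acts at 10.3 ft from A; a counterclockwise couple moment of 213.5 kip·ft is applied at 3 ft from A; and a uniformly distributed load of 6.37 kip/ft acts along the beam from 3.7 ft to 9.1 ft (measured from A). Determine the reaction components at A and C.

Resultant of the distributed load: 6.37 × 5.4 = 34.398 kip at 6.4 ft from A.
ΣM about A: C_y·6.9 − 35·10.3 + 213.5 − (6.37·5.4)·6.4 = 0 → C_y = 367.1472/6.9 = 53.2097 ≈ 53.21 kip.
ΣF_y = 0: A_y + 53.2097 − 35 − 6.37·5.4 = 0 → A_y = 16.19 kip.
ΣF_x = 0: no horizontal applied forces, so A_x = 0.

A_x = 0, A_y = 16.19 kip, C_y = 53.21 kip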